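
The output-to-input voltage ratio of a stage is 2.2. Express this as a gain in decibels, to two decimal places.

6.85 dB

Voltage ratio → dB uses the 20·log₁₀ form:
20·log₁₀(2.2) = 6.85 dB.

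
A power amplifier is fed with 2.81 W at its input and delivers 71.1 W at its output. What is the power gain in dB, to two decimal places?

Power is a power quantity, so gain = 10·log₁₀(P_out/P_in).
10·log₁₀(71.1/2.81) = 10·log₁₀(25.30) = 14.03 dB.

14.03 dB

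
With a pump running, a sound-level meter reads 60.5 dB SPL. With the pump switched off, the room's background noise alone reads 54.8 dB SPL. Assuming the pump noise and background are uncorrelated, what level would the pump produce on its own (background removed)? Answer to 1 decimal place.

59.1 dB SPL

Subtract intensities: L_src = 10·log₁₀(10^(L_total/10) − 10^(L_bg/10)).
L_src = 10·log₁₀(10^(60.5/10) − 10^(54.8/10)) = 10·log₁₀(820000) = 59.1 dB SPL.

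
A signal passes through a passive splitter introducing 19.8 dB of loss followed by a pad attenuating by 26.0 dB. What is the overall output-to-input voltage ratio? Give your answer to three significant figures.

Net gain = (−19.8) + (−26.0) = -45.8 dB.
Voltage ratio = 10^(-45.8/20) = 0.00513.

0.00513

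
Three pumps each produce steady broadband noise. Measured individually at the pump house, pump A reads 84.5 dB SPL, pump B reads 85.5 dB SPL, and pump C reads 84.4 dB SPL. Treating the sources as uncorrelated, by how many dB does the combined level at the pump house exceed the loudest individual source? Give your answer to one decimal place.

4.1 dB

Add the sources as powers (linear), then convert back to dB:
L_total = 10·log₁₀(10^(84.5/10) + 10^(85.5/10) + 10^(84.4/10)) = 89.60 dB SPL.
Excess over the loudest (85.5 dB): 89.60 − 85.5 = 4.1 dB.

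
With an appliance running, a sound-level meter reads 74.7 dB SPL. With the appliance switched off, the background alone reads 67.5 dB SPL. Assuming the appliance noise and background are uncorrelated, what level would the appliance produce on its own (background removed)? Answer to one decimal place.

73.8 dB SPL

Background correction is a power subtraction:
L_src = 10·log₁₀(10^(74.7/10) − 10^(67.5/10)) = 10·log₁₀(23890000) = 73.8 dB SPL.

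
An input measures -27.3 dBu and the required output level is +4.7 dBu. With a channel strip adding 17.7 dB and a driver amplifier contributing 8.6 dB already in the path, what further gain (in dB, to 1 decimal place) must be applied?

5.7 dB

The required make-up gain is the shortfall in the dB sum.
G = +4.7 − (-27.3) − 17.7 − 8.6 = 5.7 dB.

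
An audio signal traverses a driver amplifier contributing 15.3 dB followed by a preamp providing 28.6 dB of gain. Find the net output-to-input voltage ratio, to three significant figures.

Net gain = 15.3 + 28.6 = 43.9 dB.
Voltage ratio = 10^(43.9/20) = 157.

157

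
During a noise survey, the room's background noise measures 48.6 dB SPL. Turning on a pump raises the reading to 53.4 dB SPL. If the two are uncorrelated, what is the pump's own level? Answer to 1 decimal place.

51.7 dB SPL

Remove the background by subtracting linear intensities:
L_src = 10·log₁₀(10^(53.4/10) − 10^(48.6/10)) = 10·log₁₀(146300) = 51.7 dB SPL.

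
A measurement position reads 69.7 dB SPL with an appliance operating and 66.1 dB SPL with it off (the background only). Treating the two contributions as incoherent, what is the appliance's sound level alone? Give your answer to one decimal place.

Remove the background by subtracting linear intensities:
L_src = 10·log₁₀(10^(69.7/10) − 10^(66.1/10)) = 10·log₁₀(5259000) = 67.2 dB SPL.

67.2 dB SPL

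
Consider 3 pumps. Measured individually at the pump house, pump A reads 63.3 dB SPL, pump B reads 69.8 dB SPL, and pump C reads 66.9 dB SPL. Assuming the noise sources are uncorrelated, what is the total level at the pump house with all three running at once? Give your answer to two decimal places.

Add the sources as powers (linear), then convert back to dB:
L_total = 10·log₁₀(10^(63.3/10) + 10^(69.8/10) + 10^(66.9/10)) = 10·log₁₀(16590000) = 72.20 dB SPL.

72.20 dB SPL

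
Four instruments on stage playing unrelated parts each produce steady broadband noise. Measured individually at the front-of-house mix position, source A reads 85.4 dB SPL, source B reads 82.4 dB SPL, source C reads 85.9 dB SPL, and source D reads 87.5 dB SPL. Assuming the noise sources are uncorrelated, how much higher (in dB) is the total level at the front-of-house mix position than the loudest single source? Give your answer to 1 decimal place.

4.2 dB

Add the sources as powers (linear), then convert back to dB:
L_total = 10·log₁₀(10^(85.4/10) + 10^(82.4/10) + 10^(85.9/10) + 10^(87.5/10)) = 91.68 dB SPL.
Excess over the loudest (87.5 dB): 91.68 − 87.5 = 4.2 dB.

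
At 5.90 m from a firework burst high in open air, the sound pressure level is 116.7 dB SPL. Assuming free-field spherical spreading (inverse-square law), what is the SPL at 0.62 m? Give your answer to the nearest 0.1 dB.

Inverse-square spreading gives ΔL = −20·log₁₀(d₂/d₁).
ΔL = −20·log₁₀(0.62/5.90) = 19.57 dB, so L₂ = 116.7 + (19.57) = 136.3 dB SPL.

136.3 dB SPL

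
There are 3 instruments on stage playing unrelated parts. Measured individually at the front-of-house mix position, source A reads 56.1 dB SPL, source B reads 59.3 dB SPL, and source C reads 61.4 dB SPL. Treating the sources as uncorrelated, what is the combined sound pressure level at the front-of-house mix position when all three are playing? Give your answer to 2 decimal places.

64.21 dB SPL

Uncorrelated sources add in intensity (power), not in dB.
L_total = 10·log₁₀(10^(56.1/10) + 10^(59.3/10) + 10^(61.4/10)) = 10·log₁₀(2639000) = 64.21 dB SPL.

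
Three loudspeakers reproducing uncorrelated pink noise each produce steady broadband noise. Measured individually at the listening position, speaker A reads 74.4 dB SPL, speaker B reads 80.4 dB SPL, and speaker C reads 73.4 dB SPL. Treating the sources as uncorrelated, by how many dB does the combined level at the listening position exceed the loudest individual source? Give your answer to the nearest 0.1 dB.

1.6 dB

Uncorrelated sources add in intensity (power), not in dB.
L_total = 10·log₁₀(10^(74.4/10) + 10^(80.4/10) + 10^(73.4/10)) = 82.02 dB SPL.
Excess over the loudest (80.4 dB): 82.02 − 80.4 = 1.6 dB.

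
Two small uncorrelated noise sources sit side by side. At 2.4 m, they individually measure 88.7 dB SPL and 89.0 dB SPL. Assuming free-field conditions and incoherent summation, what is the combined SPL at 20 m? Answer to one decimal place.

73.4 dB SPL

Combined at 2.4 m: 10·log₁₀(10^(88.7/10)+10^(89.0/10)) = 91.86 dB SPL.
Then apply −20·log₁₀(20/2.4) = -18.42 dB → 73.4 dB SPL.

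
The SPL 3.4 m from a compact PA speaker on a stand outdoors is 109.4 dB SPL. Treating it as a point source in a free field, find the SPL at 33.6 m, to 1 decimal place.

Free-field point source: level drops by 20·log₁₀ of the distance ratio.
ΔL = −20·log₁₀(33.6/3.4) = -19.90 dB, so L₂ = 109.4 + (-19.90) = 89.5 dB SPL.

89.5 dB SPL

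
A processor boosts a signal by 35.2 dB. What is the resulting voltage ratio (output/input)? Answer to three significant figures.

57.5

Voltage ratio = 10^(dB/20).
10^(35.2/20) = 10^(1.760) = 57.5.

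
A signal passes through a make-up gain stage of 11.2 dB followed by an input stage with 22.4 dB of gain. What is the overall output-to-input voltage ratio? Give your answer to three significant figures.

47.9

Net gain = 11.2 + 22.4 = 33.6 dB.
Voltage ratio = 10^(33.6/20) = 47.9.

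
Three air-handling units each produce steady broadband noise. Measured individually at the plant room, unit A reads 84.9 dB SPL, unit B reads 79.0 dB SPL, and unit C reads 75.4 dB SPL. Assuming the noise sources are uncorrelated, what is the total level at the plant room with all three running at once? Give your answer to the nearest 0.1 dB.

Uncorrelated sources add in intensity (power), not in dB.
L_total = 10·log₁₀(10^(84.9/10) + 10^(79.0/10) + 10^(75.4/10)) = 10·log₁₀(423100000) = 86.3 dB SPL.

86.3 dB SPL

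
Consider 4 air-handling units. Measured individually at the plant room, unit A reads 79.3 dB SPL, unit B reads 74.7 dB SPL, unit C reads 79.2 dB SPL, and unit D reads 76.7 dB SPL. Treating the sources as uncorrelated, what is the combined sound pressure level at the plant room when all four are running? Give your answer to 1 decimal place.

83.9 dB SPL

Incoherent sources sum as intensities:
L_total = 10·log₁₀(10^(79.3/10) + 10^(74.7/10) + 10^(79.2/10) + 10^(76.7/10)) = 10·log₁₀(244600000) = 83.9 dB SPL.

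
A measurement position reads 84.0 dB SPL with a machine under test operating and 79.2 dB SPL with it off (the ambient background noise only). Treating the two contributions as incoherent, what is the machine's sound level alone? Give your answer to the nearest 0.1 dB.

82.3 dB SPL

Subtract intensities: L_src = 10·log₁₀(10^(L_total/10) − 10^(L_bg/10)).
L_src = 10·log₁₀(10^(84.0/10) − 10^(79.2/10)) = 10·log₁₀(168000000) = 82.3 dB SPL.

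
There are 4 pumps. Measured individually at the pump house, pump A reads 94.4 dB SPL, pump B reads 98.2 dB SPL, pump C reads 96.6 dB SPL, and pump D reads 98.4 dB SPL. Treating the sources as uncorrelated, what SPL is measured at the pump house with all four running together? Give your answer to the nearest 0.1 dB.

Uncorrelated sources add in intensity (power), not in dB.
L_total = 10·log₁₀(10^(94.4/10) + 10^(98.2/10) + 10^(96.6/10) + 10^(98.4/10)) = 10·log₁₀(20850000000) = 103.2 dB SPL.

103.2 dB SPL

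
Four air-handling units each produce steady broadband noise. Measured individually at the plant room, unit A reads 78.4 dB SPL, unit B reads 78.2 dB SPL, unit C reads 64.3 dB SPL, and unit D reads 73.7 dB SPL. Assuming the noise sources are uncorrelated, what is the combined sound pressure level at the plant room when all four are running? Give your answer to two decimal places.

82.08 dB SPL

Incoherent sources sum as intensities:
L_total = 10·log₁₀(10^(78.4/10) + 10^(78.2/10) + 10^(64.3/10) + 10^(73.7/10)) = 10·log₁₀(161400000) = 82.08 dB SPL.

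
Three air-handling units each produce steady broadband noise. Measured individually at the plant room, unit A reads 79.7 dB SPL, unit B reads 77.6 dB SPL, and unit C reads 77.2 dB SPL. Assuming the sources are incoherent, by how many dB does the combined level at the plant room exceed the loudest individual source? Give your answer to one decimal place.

3.4 dB

Add the sources as powers (linear), then convert back to dB:
L_total = 10·log₁₀(10^(79.7/10) + 10^(77.6/10) + 10^(77.2/10)) = 83.08 dB SPL.
Excess over the loudest (79.7 dB): 83.08 − 79.7 = 3.4 dB.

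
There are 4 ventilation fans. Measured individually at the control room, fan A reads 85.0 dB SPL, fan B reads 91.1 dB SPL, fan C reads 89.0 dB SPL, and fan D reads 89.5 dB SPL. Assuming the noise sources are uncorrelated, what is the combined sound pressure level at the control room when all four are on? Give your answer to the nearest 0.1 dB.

Uncorrelated sources add in intensity (power), not in dB.
L_total = 10·log₁₀(10^(85.0/10) + 10^(91.1/10) + 10^(89.0/10) + 10^(89.5/10)) = 10·log₁₀(3290000000) = 95.2 dB SPL.

95.2 dB SPL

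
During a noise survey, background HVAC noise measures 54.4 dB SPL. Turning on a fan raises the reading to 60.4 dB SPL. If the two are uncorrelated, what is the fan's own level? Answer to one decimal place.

Subtract intensities: L_src = 10·log₁₀(10^(L_total/10) − 10^(L_bg/10)).
L_src = 10·log₁₀(10^(60.4/10) − 10^(54.4/10)) = 10·log₁₀(821100) = 59.1 dB SPL.

59.1 dB SPL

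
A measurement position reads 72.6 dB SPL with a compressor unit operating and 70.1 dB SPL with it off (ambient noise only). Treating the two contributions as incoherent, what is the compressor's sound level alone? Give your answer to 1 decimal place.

69.0 dB SPL

Subtract intensities: L_src = 10·log₁₀(10^(L_total/10) − 10^(L_bg/10)).
L_src = 10·log₁₀(10^(72.6/10) − 10^(70.1/10)) = 10·log₁₀(7964000) = 69.0 dB SPL.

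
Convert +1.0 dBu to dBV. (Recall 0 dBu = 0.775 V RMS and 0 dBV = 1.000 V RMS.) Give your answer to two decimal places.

The offset between the scales is 20·log₁₀(0.775/1.000) = −2.214 dB.
So dBV = +1.0 − 2.214 = -1.21 dBV.

-1.21 dBV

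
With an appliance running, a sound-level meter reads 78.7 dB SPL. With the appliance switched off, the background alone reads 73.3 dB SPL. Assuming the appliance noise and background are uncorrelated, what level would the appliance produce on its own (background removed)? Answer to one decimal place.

Remove the background by subtracting linear intensities:
L_src = 10·log₁₀(10^(78.7/10) − 10^(73.3/10)) = 10·log₁₀(52750000) = 77.2 dB SPL.

77.2 dB SPL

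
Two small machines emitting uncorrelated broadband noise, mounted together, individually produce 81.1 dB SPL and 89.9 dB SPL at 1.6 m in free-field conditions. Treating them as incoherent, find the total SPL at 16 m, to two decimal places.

Combined at 1.6 m: 10·log₁₀(10^(81.1/10)+10^(89.9/10)) = 90.438 dB SPL.
Then apply −20·log₁₀(16/1.6) = -20.000 dB → 70.44 dB SPL.

70.44 dB SPL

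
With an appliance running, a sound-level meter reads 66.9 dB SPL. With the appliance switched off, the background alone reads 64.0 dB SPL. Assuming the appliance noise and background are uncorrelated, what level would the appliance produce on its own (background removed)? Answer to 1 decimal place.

63.8 dB SPL

Subtract intensities: L_src = 10·log₁₀(10^(L_total/10) − 10^(L_bg/10)).
L_src = 10·log₁₀(10^(66.9/10) − 10^(64.0/10)) = 10·log₁₀(2386000) = 63.8 dB SPL.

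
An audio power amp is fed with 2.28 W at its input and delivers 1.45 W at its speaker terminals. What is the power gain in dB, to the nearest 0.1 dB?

-2.0 dB

Power ratio → dB uses the 10·log₁₀ form:
10·log₁₀(1.45/2.28) = 10·log₁₀(0.6360) = -2.0 dB.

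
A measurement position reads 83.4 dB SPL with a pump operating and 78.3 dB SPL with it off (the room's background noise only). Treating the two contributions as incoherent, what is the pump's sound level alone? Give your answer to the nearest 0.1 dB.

Remove the background by subtracting linear intensities:
L_src = 10·log₁₀(10^(83.4/10) − 10^(78.3/10)) = 10·log₁₀(151200000) = 81.8 dB SPL.

81.8 dB SPL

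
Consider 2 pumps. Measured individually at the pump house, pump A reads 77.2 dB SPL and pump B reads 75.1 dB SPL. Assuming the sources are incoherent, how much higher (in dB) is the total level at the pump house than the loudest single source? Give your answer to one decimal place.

Add the sources as powers (linear), then convert back to dB:
L_total = 10·log₁₀(10^(77.2/10) + 10^(75.1/10)) = 79.29 dB SPL.
Excess over the loudest (77.2 dB): 79.29 − 77.2 = 2.1 dB.

2.1 dB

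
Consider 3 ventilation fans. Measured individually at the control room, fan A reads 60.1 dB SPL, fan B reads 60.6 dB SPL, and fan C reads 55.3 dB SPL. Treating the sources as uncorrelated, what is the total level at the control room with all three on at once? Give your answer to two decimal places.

64.00 dB SPL

Add the sources as powers (linear), then convert back to dB:
L_total = 10·log₁₀(10^(60.1/10) + 10^(60.6/10) + 10^(55.3/10)) = 10·log₁₀(2510000) = 64.00 dB SPL.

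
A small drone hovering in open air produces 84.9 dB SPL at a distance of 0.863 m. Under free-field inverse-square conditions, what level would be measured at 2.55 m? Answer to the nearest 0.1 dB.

75.5 dB SPL

Inverse-square spreading gives ΔL = −20·log₁₀(d₂/d₁).
ΔL = −20·log₁₀(2.55/0.863) = -9.41 dB, so L₂ = 84.9 + (-9.41) = 75.5 dB SPL.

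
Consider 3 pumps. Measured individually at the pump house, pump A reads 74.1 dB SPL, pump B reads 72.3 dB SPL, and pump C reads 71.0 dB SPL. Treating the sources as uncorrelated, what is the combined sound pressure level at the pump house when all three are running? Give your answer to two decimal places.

Uncorrelated sources add in intensity (power), not in dB.
L_total = 10·log₁₀(10^(74.1/10) + 10^(72.3/10) + 10^(71.0/10)) = 10·log₁₀(55280000) = 77.43 dB SPL.

77.43 dB SPL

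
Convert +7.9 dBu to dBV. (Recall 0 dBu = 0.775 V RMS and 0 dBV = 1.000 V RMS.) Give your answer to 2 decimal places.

The offset between the scales is 20·log₁₀(0.775/1.000) = −2.214 dB.
So dBV = +7.9 − 2.214 = +5.69 dBV.

+5.69 dBV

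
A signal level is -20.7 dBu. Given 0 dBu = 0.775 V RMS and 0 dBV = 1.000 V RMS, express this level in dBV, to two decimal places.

-22.91 dBV

The offset between the scales is 20·log₁₀(0.775/1.000) = −2.214 dB.
So dBV = -20.7 − 2.214 = -22.91 dBV.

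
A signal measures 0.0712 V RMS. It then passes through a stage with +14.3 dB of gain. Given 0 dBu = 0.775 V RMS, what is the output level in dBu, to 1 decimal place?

-6.4 dBu

Input level: 20·log₁₀(0.0712/0.775) = -20.74 dBu.
Output: -20.74 + 14.3 = -6.4 dBu.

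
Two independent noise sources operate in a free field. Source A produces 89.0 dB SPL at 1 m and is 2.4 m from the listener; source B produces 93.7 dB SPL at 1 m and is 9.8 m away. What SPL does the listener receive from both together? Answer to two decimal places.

At the listener: L_A = 89.0 − 20·log₁₀(2.4) = 81.396 dB; L_B = 93.7 − 20·log₁₀(9.8) = 73.875 dB.
Combined: 10·log₁₀(10^(81.396/10)+10^(73.875/10)) = 82.10 dB SPL.

82.10 dB SPL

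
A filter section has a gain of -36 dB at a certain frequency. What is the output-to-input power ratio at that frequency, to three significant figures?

Power ratio = 10^(dB/10).
10^(-36/10) = 10^(-3.600) = 0.000251.

0.000251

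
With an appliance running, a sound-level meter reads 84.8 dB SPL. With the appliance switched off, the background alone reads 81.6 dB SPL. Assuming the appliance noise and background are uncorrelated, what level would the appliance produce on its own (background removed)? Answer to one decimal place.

Background correction is a power subtraction:
L_src = 10·log₁₀(10^(84.8/10) − 10^(81.6/10)) = 10·log₁₀(157500000) = 82.0 dB SPL.

82.0 dB SPL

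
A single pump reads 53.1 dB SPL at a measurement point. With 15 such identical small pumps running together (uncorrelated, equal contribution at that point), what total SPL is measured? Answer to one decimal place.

15 equal incoherent sources raise the level by 10·log₁₀(15) = 11.76 dB.
L_total = 53.1 + 11.76 = 64.9 dB SPL.

64.9 dB SPL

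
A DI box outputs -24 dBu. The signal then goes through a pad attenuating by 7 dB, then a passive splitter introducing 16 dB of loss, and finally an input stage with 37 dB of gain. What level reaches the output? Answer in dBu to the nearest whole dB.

In dB, series stages simply add:
-24 − 7 − 16 + 37 = -10 dBu.

-10 dBu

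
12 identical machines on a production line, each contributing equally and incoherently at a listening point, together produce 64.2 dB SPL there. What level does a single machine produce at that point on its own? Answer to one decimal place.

12 equal incoherent sources add 10·log₁₀(12) = 10.79 dB over one source.
L_one = 64.2 − 10.79 = 53.4 dB SPL.

53.4 dB SPL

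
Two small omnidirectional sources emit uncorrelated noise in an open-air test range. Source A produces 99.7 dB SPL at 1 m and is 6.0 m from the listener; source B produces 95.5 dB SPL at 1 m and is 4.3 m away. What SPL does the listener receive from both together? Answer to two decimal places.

86.54 dB SPL

At the listener: L_A = 99.7 − 20·log₁₀(6.0) = 84.137 dB; L_B = 95.5 − 20·log₁₀(4.3) = 82.831 dB.
Combined: 10·log₁₀(10^(84.137/10)+10^(82.831/10)) = 86.54 dB SPL.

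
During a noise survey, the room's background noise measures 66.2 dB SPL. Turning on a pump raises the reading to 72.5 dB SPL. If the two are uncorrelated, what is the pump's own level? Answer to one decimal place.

Subtract intensities: L_src = 10·log₁₀(10^(L_total/10) − 10^(L_bg/10)).
L_src = 10·log₁₀(10^(72.5/10) − 10^(66.2/10)) = 10·log₁₀(13610000) = 71.3 dB SPL.

71.3 dB SPL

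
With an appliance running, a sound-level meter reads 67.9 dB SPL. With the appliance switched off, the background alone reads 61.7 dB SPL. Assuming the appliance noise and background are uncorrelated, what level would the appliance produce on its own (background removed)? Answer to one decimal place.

Subtract intensities: L_src = 10·log₁₀(10^(L_total/10) − 10^(L_bg/10)).
L_src = 10·log₁₀(10^(67.9/10) − 10^(61.7/10)) = 10·log₁₀(4687000) = 66.7 dB SPL.

66.7 dB SPL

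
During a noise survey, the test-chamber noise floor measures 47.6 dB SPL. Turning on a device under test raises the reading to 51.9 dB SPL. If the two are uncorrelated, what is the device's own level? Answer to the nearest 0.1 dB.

Subtract intensities: L_src = 10·log₁₀(10^(L_total/10) − 10^(L_bg/10)).
L_src = 10·log₁₀(10^(51.9/10) − 10^(47.6/10)) = 10·log₁₀(97340) = 49.9 dB SPL.

49.9 dB SPL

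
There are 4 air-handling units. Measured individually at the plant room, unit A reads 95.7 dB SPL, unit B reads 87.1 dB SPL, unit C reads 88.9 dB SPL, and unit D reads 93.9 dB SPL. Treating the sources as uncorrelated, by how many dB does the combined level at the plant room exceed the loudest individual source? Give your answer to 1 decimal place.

3.0 dB

Uncorrelated sources add in intensity (power), not in dB.
L_total = 10·log₁₀(10^(95.7/10) + 10^(87.1/10) + 10^(88.9/10) + 10^(93.9/10)) = 98.73 dB SPL.
Excess over the loudest (95.7 dB): 98.73 − 95.7 = 3.0 dB.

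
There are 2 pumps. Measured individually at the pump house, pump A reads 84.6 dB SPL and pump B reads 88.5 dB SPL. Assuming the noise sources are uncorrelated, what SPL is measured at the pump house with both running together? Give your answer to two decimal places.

Add the sources as powers (linear), then convert back to dB:
L_total = 10·log₁₀(10^(84.6/10) + 10^(88.5/10)) = 10·log₁₀(996300000) = 89.98 dB SPL.

89.98 dB SPL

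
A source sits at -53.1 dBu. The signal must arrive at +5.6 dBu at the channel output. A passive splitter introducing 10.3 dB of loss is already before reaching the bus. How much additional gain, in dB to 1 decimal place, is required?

The required make-up gain is the shortfall in the dB sum.
G = +5.6 − (-53.1) + 10.3 = 69.0 dB.

69.0 dB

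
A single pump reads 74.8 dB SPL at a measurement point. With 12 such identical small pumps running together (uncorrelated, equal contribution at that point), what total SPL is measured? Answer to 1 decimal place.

12 equal incoherent sources raise the level by 10·log₁₀(12) = 10.79 dB.
L_total = 74.8 + 10.79 = 85.6 dB SPL.

85.6 dB SPL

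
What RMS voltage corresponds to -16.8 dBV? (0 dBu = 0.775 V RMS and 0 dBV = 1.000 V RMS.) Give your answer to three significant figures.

V = 1.000 V × 10^(-16.8/20).
= 1.000 × 0.1445 = 0.145 V.

0.145 V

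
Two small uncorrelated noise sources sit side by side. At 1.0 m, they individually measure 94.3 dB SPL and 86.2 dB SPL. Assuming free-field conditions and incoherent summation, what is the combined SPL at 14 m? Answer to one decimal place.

72.0 dB SPL

Combined at 1.0 m: 10·log₁₀(10^(94.3/10)+10^(86.2/10)) = 94.93 dB SPL.
Then apply −20·log₁₀(14/1.0) = -22.92 dB → 72.0 dB SPL.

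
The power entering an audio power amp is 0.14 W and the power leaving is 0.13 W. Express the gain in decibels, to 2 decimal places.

-0.32 dB

Power is a power quantity, so gain = 10·log₁₀(P_out/P_in).
10·log₁₀(0.13/0.14) = 10·log₁₀(0.9286) = -0.32 dB.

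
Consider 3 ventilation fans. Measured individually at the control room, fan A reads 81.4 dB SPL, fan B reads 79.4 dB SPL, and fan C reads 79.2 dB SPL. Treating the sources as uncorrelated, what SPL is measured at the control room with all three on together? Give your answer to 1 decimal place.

84.9 dB SPL

Add the sources as powers (linear), then convert back to dB:
L_total = 10·log₁₀(10^(81.4/10) + 10^(79.4/10) + 10^(79.2/10)) = 10·log₁₀(308300000) = 84.9 dB SPL.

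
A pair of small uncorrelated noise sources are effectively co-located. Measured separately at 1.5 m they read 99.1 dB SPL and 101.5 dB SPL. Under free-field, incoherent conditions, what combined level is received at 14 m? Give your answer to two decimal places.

Combined at 1.5 m: 10·log₁₀(10^(99.1/10)+10^(101.5/10)) = 103.474 dB SPL.
Then apply −20·log₁₀(14/1.5) = -19.401 dB → 84.07 dB SPL.

84.07 dB SPL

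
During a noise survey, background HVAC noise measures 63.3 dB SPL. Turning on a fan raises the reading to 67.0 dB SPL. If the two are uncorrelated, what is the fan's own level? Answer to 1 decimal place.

Background correction is a power subtraction:
L_src = 10·log₁₀(10^(67.0/10) − 10^(63.3/10)) = 10·log₁₀(2874000) = 64.6 dB SPL.

64.6 dB SPL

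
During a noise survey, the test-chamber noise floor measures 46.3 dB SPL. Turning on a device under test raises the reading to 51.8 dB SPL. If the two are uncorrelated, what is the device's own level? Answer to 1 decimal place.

50.4 dB SPL

Remove the background by subtracting linear intensities:
L_src = 10·log₁₀(10^(51.8/10) − 10^(46.3/10)) = 10·log₁₀(108700) = 50.4 dB SPL.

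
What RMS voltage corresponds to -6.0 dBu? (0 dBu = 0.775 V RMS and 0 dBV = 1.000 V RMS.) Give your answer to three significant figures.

0.388 V

V = 0.775 V × 10^(-6.0/20).
= 0.775 × 0.5012 = 0.388 V.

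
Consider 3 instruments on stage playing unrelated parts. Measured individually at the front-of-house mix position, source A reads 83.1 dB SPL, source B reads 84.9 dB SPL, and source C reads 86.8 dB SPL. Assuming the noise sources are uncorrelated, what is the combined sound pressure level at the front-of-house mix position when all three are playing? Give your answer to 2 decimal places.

Uncorrelated sources add in intensity (power), not in dB.
L_total = 10·log₁₀(10^(83.1/10) + 10^(84.9/10) + 10^(86.8/10)) = 10·log₁₀(991800000) = 89.96 dB SPL.

89.96 dB SPL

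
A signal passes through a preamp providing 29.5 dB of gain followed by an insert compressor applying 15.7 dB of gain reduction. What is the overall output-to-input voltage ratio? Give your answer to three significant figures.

4.90

Net gain = 29.5 + (−15.7) = 13.8 dB.
Voltage ratio = 10^(13.8/20) = 4.90.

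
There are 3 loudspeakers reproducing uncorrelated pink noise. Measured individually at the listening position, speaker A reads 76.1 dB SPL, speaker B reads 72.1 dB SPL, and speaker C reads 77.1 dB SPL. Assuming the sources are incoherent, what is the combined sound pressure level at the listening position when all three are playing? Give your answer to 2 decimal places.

Uncorrelated sources add in intensity (power), not in dB.
L_total = 10·log₁₀(10^(76.1/10) + 10^(72.1/10) + 10^(77.1/10)) = 10·log₁₀(108200000) = 80.34 dB SPL.

80.34 dB SPL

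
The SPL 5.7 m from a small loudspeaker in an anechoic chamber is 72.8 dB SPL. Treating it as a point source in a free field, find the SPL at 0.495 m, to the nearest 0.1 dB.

Inverse-square spreading gives ΔL = −20·log₁₀(d₂/d₁).
ΔL = −20·log₁₀(0.495/5.7) = 21.23 dB, so L₂ = 72.8 + (21.23) = 94.0 dB SPL.

94.0 dB SPL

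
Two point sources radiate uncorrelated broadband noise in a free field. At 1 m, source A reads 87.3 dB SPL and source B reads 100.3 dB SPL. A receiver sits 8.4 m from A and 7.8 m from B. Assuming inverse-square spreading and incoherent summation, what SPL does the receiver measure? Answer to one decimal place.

82.6 dB SPL

At the listener: L_A = 87.3 − 20·log₁₀(8.4) = 68.81 dB; L_B = 100.3 − 20·log₁₀(7.8) = 82.46 dB.
Combined: 10·log₁₀(10^(68.81/10)+10^(82.46/10)) = 82.6 dB SPL.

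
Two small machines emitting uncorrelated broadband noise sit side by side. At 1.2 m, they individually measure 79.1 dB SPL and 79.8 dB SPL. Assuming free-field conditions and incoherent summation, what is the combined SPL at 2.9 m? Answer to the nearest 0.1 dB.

Combined at 1.2 m: 10·log₁₀(10^(79.1/10)+10^(79.8/10)) = 82.47 dB SPL.
Then apply −20·log₁₀(2.9/1.2) = -7.66 dB → 74.8 dB SPL.

74.8 dB SPL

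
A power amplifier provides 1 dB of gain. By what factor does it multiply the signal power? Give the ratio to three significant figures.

1.26

Power ratio = 10^(dB/10).
10^(1/10) = 10^(0.1000) = 1.26.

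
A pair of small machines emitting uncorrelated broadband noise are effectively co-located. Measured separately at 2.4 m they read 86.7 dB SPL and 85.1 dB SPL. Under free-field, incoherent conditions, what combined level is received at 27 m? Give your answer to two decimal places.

Combined at 2.4 m: 10·log₁₀(10^(86.7/10)+10^(85.1/10)) = 88.984 dB SPL.
Then apply −20·log₁₀(27/2.4) = -21.023 dB → 67.96 dB SPL.

67.96 dB SPL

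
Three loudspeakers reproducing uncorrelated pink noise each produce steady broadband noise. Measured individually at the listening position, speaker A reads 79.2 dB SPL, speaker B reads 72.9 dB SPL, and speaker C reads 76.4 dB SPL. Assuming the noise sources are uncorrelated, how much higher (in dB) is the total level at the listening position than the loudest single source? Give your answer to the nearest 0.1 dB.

2.5 dB

Uncorrelated sources add in intensity (power), not in dB.
L_total = 10·log₁₀(10^(79.2/10) + 10^(72.9/10) + 10^(76.4/10)) = 81.65 dB SPL.
Excess over the loudest (79.2 dB): 81.65 − 79.2 = 2.5 dB.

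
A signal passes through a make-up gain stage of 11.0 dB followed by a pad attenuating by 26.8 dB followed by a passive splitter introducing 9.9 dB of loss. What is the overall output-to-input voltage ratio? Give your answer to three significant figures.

Net gain = 11.0 + (−26.8) + (−9.9) = -25.7 dB.
Voltage ratio = 10^(-25.7/20) = 0.0519.

0.0519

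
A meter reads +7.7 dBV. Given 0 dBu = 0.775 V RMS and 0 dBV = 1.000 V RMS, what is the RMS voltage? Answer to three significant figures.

V = 1.000 V × 10^(+7.7/20).
= 1.000 × 2.427 = 2.43 V.

2.43 V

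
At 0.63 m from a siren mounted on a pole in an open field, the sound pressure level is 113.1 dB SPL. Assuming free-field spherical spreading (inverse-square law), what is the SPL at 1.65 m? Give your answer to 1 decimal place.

104.7 dB SPL

For a point source in a free field, ΔL = −20·log₁₀(d₂/d₁).
ΔL = −20·log₁₀(1.65/0.63) = -8.36 dB, so L₂ = 113.1 + (-8.36) = 104.7 dB SPL.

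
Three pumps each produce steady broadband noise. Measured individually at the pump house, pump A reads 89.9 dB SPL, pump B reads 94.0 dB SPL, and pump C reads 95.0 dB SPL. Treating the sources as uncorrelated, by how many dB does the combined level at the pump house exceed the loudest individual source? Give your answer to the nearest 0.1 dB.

Incoherent sources sum as intensities:
L_total = 10·log₁₀(10^(89.9/10) + 10^(94.0/10) + 10^(95.0/10)) = 98.23 dB SPL.
Excess over the loudest (95.0 dB): 98.23 − 95.0 = 3.2 dB.

3.2 dB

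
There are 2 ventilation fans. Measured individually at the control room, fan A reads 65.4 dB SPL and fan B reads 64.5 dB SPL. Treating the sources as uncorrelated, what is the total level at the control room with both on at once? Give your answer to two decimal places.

Uncorrelated sources add in intensity (power), not in dB.
L_total = 10·log₁₀(10^(65.4/10) + 10^(64.5/10)) = 10·log₁₀(6286000) = 67.98 dB SPL.

67.98 dB SPL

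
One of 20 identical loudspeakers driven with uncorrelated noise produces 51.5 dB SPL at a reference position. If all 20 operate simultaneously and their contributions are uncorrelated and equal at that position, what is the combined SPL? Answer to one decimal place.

20 equal incoherent sources raise the level by 10·log₁₀(20) = 13.01 dB.
L_total = 51.5 + 13.01 = 64.5 dB SPL.

64.5 dB SPL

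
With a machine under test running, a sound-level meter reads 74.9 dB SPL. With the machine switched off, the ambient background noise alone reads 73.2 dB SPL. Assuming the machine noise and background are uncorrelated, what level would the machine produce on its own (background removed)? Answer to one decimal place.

Remove the background by subtracting linear intensities:
L_src = 10·log₁₀(10^(74.9/10) − 10^(73.2/10)) = 10·log₁₀(10010000) = 70.0 dB SPL.

70.0 dB SPL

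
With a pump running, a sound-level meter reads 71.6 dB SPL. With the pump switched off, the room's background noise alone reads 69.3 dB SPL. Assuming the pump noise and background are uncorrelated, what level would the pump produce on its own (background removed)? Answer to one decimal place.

Background correction is a power subtraction:
L_src = 10·log₁₀(10^(71.6/10) − 10^(69.3/10)) = 10·log₁₀(5943000) = 67.7 dB SPL.

67.7 dB SPL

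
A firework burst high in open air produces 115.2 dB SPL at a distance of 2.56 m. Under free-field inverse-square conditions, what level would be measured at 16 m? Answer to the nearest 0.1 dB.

99.3 dB SPL

Free-field point source: level drops by 20·log₁₀ of the distance ratio.
ΔL = −20·log₁₀(16/2.56) = -15.92 dB, so L₂ = 115.2 + (-15.92) = 99.3 dB SPL.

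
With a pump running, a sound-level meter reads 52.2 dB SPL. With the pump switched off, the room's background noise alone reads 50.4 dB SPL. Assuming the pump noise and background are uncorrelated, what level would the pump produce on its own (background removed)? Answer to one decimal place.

47.5 dB SPL

Background correction is a power subtraction:
L_src = 10·log₁₀(10^(52.2/10) − 10^(50.4/10)) = 10·log₁₀(56310) = 47.5 dB SPL.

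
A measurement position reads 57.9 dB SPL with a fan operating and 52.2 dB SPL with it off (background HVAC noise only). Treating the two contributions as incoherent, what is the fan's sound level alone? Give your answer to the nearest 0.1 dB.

56.5 dB SPL

Remove the background by subtracting linear intensities:
L_src = 10·log₁₀(10^(57.9/10) − 10^(52.2/10)) = 10·log₁₀(450600) = 56.5 dB SPL.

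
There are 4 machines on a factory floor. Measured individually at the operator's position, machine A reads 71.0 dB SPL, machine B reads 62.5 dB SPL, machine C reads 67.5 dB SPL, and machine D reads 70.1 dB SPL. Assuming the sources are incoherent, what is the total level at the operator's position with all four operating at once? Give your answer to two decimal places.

Incoherent sources sum as intensities:
L_total = 10·log₁₀(10^(71.0/10) + 10^(62.5/10) + 10^(67.5/10) + 10^(70.1/10)) = 10·log₁₀(30220000) = 74.80 dB SPL.

74.80 dB SPL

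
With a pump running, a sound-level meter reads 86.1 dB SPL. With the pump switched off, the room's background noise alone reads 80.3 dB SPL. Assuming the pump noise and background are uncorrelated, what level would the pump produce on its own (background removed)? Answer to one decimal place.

Remove the background by subtracting linear intensities:
L_src = 10·log₁₀(10^(86.1/10) − 10^(80.3/10)) = 10·log₁₀(300200000) = 84.8 dB SPL.

84.8 dB SPL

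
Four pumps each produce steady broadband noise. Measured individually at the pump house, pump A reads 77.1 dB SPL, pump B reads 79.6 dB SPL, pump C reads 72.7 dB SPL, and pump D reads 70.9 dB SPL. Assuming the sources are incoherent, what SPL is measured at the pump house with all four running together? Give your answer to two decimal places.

82.39 dB SPL

Uncorrelated sources add in intensity (power), not in dB.
L_total = 10·log₁₀(10^(77.1/10) + 10^(79.6/10) + 10^(72.7/10) + 10^(70.9/10)) = 10·log₁₀(173400000) = 82.39 dB SPL.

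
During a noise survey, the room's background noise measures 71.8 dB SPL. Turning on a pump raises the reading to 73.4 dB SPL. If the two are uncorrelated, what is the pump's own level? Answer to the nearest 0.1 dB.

68.3 dB SPL

Background correction is a power subtraction:
L_src = 10·log₁₀(10^(73.4/10) − 10^(71.8/10)) = 10·log₁₀(6742000) = 68.3 dB SPL.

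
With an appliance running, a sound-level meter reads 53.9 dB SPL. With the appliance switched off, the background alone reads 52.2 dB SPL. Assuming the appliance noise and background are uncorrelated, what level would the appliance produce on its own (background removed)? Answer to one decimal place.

49.0 dB SPL

Subtract intensities: L_src = 10·log₁₀(10^(L_total/10) − 10^(L_bg/10)).
L_src = 10·log₁₀(10^(53.9/10) − 10^(52.2/10)) = 10·log₁₀(79510) = 49.0 dB SPL.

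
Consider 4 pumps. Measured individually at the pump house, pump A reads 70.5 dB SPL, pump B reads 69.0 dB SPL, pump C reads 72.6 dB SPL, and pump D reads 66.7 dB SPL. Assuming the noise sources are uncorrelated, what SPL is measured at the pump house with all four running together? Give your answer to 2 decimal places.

Add the sources as powers (linear), then convert back to dB:
L_total = 10·log₁₀(10^(70.5/10) + 10^(69.0/10) + 10^(72.6/10) + 10^(66.7/10)) = 10·log₁₀(42040000) = 76.24 dB SPL.

76.24 dB SPL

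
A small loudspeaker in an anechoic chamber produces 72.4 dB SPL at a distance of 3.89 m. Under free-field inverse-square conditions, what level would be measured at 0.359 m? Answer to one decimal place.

93.1 dB SPL

Free-field point source: level drops by 20·log₁₀ of the distance ratio.
ΔL = −20·log₁₀(0.359/3.89) = 20.70 dB, so L₂ = 72.4 + (20.70) = 93.1 dB SPL.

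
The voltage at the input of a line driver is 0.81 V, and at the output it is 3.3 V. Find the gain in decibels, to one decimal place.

For a voltage ratio, dB = 20·log₁₀(V₂/V₁).
20·log₁₀(3.3/0.81) = 20·log₁₀(4.074) = 12.2 dB.

12.2 dB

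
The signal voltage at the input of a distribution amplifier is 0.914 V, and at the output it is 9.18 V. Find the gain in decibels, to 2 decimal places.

Voltage is an amplitude quantity, so gain = 20·log₁₀(V_out/V_in).
20·log₁₀(9.18/0.914) = 20·log₁₀(10.04) = 20.04 dB.

20.04 dB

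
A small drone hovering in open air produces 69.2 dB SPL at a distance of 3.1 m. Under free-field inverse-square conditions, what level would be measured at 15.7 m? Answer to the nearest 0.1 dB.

Free-field point source: level drops by 20·log₁₀ of the distance ratio.
ΔL = −20·log₁₀(15.7/3.1) = -14.09 dB, so L₂ = 69.2 + (-14.09) = 55.1 dB SPL.

55.1 dB SPL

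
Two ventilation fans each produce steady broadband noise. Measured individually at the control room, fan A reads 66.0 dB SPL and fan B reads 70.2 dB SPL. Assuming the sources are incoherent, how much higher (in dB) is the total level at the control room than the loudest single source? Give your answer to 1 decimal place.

Incoherent sources sum as intensities:
L_total = 10·log₁₀(10^(66.0/10) + 10^(70.2/10)) = 71.60 dB SPL.
Excess over the loudest (70.2 dB): 71.60 − 70.2 = 1.4 dB.

1.4 dB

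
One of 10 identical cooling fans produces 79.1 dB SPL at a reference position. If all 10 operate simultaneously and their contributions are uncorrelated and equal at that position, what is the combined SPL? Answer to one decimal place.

89.1 dB SPL

10 equal incoherent sources raise the level by 10·log₁₀(10) = 10.00 dB.
L_total = 79.1 + 10.00 = 89.1 dB SPL.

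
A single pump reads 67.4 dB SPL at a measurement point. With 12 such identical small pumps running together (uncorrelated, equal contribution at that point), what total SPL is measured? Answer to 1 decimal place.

78.2 dB SPL

12 equal incoherent sources raise the level by 10·log₁₀(12) = 10.79 dB.
L_total = 67.4 + 10.79 = 78.2 dB SPL.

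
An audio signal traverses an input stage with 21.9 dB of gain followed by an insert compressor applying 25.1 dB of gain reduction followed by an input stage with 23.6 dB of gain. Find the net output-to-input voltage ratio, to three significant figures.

Net gain = 21.9 + (−25.1) + 23.6 = 20.4 dB.
Voltage ratio = 10^(20.4/20) = 10.5.

10.5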